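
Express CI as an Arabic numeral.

CI: C=100, I=1
100 + 1 = 101

101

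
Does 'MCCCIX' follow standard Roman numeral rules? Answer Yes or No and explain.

'MCCCIX': Check the rules: uses only the symbols I, V, X, L, C, D, M; no symbol is repeated more than three times in a row; V, L and D each appear at most once; the only place a smaller symbol precedes a larger one is the allowed subtractive pair IX, the symbol right after such a pair (if any) is smaller than the pair's first symbol, and otherwise the values never increase from left to right. Value: M (1000) + C (100) + C (100) + C (100) + IX (9) = 1309. So it is a valid standard Roman numeral.

Yes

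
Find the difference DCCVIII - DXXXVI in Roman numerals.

DCCVIII = 708
DXXXVI = 536
708 - 536 = 172

CLXXII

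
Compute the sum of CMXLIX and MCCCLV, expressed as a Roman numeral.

CMXLIX = 949
MCCCLV = 1355
949 + 1355 = 2304

MMCCCIV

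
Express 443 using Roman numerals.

Convert 443 to Roman numerals:
  443 contains 1×400 (CD)
  43 contains 1×40 (XL)
  3 contains 3×1 (III)

CDXLIII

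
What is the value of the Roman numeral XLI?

XLI: XL=40, I=1
40 + 1 = 41

41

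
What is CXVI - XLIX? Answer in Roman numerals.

CXVI = 116
XLIX = 49
116 - 49 = 67

LXVII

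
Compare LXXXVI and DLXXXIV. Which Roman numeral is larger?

LXXXVI = 86
DLXXXIV = 584
584 is larger

DLXXXIV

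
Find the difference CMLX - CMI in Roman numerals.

CMLX = 960
CMI = 901
960 - 901 = 59

LIX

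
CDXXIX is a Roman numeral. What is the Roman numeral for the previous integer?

CDXXIX = 429; previous is 428

CDXXVIII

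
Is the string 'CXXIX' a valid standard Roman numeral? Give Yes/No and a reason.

'CXXIX': Check the rules: uses only the symbols I, V, X, L, C, D, M; no symbol is repeated more than three times in a row; V, L and D each appear at most once; the only place a smaller symbol precedes a larger one is the allowed subtractive pair IX, the symbol right after such a pair (if any) is smaller than the pair's first symbol, and otherwise the values never increase from left to right. Value: C (100) + X (10) + X (10) + IX (9) = 129. So it is a valid standard Roman numeral.

Yes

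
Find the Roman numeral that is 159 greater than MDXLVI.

MDXLVI = 1546
1546 + 159 = 1705

MDCCV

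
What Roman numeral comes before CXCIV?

CXCIV = 194, so the previous integer is 194 - 1 = 193

CXCIII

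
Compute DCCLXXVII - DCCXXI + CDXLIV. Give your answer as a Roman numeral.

DCCLXXVII = 777, DCCXXI = 721, CDXLIV = 444
777 - 721 = 56
56 + 444 = 500

D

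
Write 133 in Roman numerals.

Convert 133 to Roman numerals:
  133 contains 1×100 (C)
  33 contains 3×10 (XXX)
  3 contains 3×1 (III)

CXXXIII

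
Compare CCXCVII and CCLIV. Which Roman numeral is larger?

CCXCVII = 297
CCLIV = 254
297 is larger

CCXCVII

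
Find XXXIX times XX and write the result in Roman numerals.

XXXIX = 39
XX = 20
39 × 20 = 780

DCCLXXX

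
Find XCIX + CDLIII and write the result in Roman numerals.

XCIX = 99
CDLIII = 453
99 + 453 = 552

DLII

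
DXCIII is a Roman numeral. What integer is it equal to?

DXCIII: D=500, XC=90, I=1, I=1, I=1
500 + 90 + 1 + 1 + 1 = 593

593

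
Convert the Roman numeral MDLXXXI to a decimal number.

MDLXXXI: M=1000, D=500, L=50, X=10, X=10, X=10, I=1
1000 + 500 + 50 + 10 + 10 + 10 + 1 = 1581

1581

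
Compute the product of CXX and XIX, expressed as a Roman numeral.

CXX = 120
XIX = 19
120 × 19 = 2280

MMCCLXXX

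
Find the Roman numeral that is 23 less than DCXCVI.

DCXCVI = 696
696 - 23 = 673

DCLXXIII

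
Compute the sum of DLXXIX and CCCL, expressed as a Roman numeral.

DLXXIX = 579
CCCL = 350
579 + 350 = 929

CMXXIX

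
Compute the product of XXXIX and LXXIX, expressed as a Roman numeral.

XXXIX = 39
LXXIX = 79
39 × 79 = 3081

MMMLXXXI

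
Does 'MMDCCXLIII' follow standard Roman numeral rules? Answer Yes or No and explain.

'MMDCCXLIII': Check the rules: uses only the symbols I, V, X, L, C, D, M; no symbol is repeated more than three times in a row; V, L and D each appear at most once; the only place a smaller symbol precedes a larger one is the allowed subtractive pair XL, the symbol right after such a pair (if any) is smaller than the pair's first symbol, and otherwise the values never increase from left to right. Value: M (1000) + M (1000) + D (500) + C (100) + C (100) + XL (40) + I (1) + I (1) + I (1) = 2743. So it is a valid standard Roman numeral.

Yes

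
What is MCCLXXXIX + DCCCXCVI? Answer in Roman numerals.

MCCLXXXIX = 1289
DCCCXCVI = 896
1289 + 896 = 2185

MMCLXXXV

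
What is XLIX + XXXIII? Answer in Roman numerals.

XLIX = 49
XXXIII = 33
49 + 33 = 82

LXXXII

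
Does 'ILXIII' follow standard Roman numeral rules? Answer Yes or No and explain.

'ILXIII': Invalid subtractive combination: IL

No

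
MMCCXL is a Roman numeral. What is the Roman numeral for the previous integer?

MMCCXL = 2240; previous is 2239

MMCCXXXIX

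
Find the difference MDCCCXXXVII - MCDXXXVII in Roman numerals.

MDCCCXXXVII = 1837
MCDXXXVII = 1437
1837 - 1437 = 400

CD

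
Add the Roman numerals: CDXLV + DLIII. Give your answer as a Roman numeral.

CDXLV = 445
DLIII = 553
445 + 553 = 998

CMXCVIII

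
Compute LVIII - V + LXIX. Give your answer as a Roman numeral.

LVIII = 58, V = 5, LXIX = 69
58 - 5 = 53
53 + 69 = 122

CXXII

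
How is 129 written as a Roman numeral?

Convert 129 to Roman numerals:
  129 contains 1×100 (C)
  29 contains 2×10 (XX)
  9 contains 1×9 (IX)

CXXIX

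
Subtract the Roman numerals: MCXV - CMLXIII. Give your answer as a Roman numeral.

MCXV = 1115
CMLXIII = 963
1115 - 963 = 152

CLII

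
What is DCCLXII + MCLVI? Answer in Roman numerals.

DCCLXII = 762
MCLVI = 1156
762 + 1156 = 1918

MCMXVIII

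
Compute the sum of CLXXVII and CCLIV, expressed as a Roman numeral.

CLXXVII = 177
CCLIV = 254
177 + 254 = 431

CDXXXI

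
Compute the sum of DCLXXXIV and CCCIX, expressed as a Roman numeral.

DCLXXXIV = 684
CCCIX = 309
684 + 309 = 993

CMXCIII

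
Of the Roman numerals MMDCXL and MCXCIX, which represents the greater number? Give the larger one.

MMDCXL = 2640
MCXCIX = 1199
2640 is larger

MMDCXL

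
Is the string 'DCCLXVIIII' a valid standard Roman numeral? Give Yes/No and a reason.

'DCCLXVIIII': More than 3 consecutive I's

No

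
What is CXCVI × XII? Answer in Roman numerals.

CXCVI = 196
XII = 12
196 × 12 = 2352

MMCCCLII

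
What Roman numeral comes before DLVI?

DLVI = 556; previous is 555

DLV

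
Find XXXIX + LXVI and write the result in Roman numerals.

XXXIX = 39
LXVI = 66
39 + 66 = 105

CV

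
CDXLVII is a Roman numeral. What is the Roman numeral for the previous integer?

CDXLVII = 447, so the previous integer is 447 - 1 = 446

CDXLVI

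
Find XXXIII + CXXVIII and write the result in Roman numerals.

XXXIII = 33
CXXVIII = 128
33 + 128 = 161

CLXI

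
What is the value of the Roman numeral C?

C: C=100

100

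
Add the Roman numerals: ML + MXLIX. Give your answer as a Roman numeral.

ML = 1050
MXLIX = 1049
1050 + 1049 = 2099

MMXCIX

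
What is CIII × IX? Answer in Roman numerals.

CIII = 103
IX = 9
103 × 9 = 927

CMXXVII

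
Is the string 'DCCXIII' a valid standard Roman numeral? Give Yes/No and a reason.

'DCCXIII': Check the rules: uses only the symbols I, V, X, L, C, D, M; no symbol is repeated more than three times in a row; V, L and D each appear at most once; no smaller symbol precedes a larger one (values never increase from left to right). Value: D (500) + C (100) + C (100) + X (10) + I (1) + I (1) + I (1) = 713. So it is a valid standard Roman numeral.

Yes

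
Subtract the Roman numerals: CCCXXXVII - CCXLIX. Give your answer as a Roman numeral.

CCCXXXVII = 337
CCXLIX = 249
337 - 249 = 88

LXXXVIII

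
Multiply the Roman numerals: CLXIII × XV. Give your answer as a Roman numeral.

CLXIII = 163
XV = 15
163 × 15 = 2445

MMCDXLV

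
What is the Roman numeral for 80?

Convert 80 to Roman numerals:
  80 contains 1×50 (L)
  30 contains 3×10 (XXX)

LXXX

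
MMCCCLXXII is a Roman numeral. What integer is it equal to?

MMCCCLXXII: M=1000, M=1000, C=100, C=100, C=100, L=50, X=10, X=10, I=1, I=1
1000 + 1000 + 100 + 100 + 100 + 50 + 10 + 10 + 1 + 1 = 2372

2372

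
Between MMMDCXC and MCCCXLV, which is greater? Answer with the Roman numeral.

MMMDCXC = 3690
MCCCXLV = 1345
3690 is larger

MMMDCXC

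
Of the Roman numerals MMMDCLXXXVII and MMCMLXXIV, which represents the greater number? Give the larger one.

MMMDCLXXXVII = 3687
MMCMLXXIV = 2974
3687 is larger

MMMDCLXXXVII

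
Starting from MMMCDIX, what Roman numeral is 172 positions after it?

MMMCDIX = 3409
3409 + 172 = 3581

MMMDLXXXI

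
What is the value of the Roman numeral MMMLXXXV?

MMMLXXXV: M=1000, M=1000, M=1000, L=50, X=10, X=10, X=10, V=5
1000 + 1000 + 1000 + 50 + 10 + 10 + 10 + 5 = 3085

3085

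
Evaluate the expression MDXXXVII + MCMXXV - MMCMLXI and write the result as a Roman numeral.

MDXXXVII = 1537, MCMXXV = 1925, MMCMLXI = 2961
1537 + 1925 = 3462
3462 - 2961 = 501

DI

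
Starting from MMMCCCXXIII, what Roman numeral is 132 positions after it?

MMMCCCXXIII = 3323
3323 + 132 = 3455

MMMCDLV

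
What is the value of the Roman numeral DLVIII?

DLVIII: D=500, L=50, V=5, I=1, I=1, I=1
500 + 50 + 5 + 1 + 1 + 1 = 558

558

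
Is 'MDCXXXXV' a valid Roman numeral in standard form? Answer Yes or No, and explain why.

'MDCXXXXV': More than 3 consecutive X's

No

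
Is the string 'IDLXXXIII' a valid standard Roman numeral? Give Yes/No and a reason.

'IDLXXXIII': Invalid subtractive combination: ID

No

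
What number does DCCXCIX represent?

DCCXCIX: D=500, C=100, C=100, XC=90, IX=9
500 + 100 + 100 + 90 + 9 = 799

799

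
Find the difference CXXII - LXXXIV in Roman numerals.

CXXII = 122
LXXXIV = 84
122 - 84 = 38

XXXVIII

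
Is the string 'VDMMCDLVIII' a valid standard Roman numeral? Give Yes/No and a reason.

'VDMMCDLVIII': V should not appear more than once

No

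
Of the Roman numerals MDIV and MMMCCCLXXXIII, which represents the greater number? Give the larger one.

MDIV = 1504
MMMCCCLXXXIII = 3383
3383 is larger

MMMCCCLXXXIII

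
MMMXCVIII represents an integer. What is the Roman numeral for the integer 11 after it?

MMMXCVIII = 3098
3098 + 11 = 3109

MMMCIX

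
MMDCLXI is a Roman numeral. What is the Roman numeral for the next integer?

MMDCLXI = 2661, so the next integer is 2661 + 1 = 2662

MMDCLXII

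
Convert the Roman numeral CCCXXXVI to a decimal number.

CCCXXXVI: C=100, C=100, C=100, X=10, X=10, X=10, V=5, I=1
100 + 100 + 100 + 10 + 10 + 10 + 5 + 1 = 336

336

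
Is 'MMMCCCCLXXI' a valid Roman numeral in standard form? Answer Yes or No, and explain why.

'MMMCCCCLXXI': More than 3 consecutive C's

No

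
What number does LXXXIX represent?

LXXXIX: L=50, X=10, X=10, X=10, IX=9
50 + 10 + 10 + 10 + 9 = 89

89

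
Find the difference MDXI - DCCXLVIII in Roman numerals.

MDXI = 1511
DCCXLVIII = 748
1511 - 748 = 763

DCCLXIII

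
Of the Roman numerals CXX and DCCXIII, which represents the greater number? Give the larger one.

CXX = 120
DCCXIII = 713
713 is larger

DCCXIII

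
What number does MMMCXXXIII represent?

MMMCXXXIII: M=1000, M=1000, M=1000, C=100, X=10, X=10, X=10, I=1, I=1, I=1
1000 + 1000 + 1000 + 100 + 10 + 10 + 10 + 1 + 1 + 1 = 3133

3133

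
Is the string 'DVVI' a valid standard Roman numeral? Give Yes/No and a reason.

'DVVI': V should not appear more than once

No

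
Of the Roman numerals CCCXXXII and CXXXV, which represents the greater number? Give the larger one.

CCCXXXII = 332
CXXXV = 135
332 is larger

CCCXXXII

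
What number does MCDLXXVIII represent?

MCDLXXVIII: M=1000, CD=400, L=50, X=10, X=10, V=5, I=1, I=1, I=1
1000 + 400 + 50 + 10 + 10 + 5 + 1 + 1 + 1 = 1478

1478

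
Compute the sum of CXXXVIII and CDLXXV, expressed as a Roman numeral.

CXXXVIII = 138
CDLXXV = 475
138 + 475 = 613

DCXIII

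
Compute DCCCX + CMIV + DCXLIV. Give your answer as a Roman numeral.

DCCCX = 810, CMIV = 904, DCXLIV = 644
810 + 904 = 1714
1714 + 644 = 2358

MMCCCLVIII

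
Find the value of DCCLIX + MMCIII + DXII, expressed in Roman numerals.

DCCLIX = 759, MMCIII = 2103, DXII = 512
759 + 2103 = 2862
2862 + 512 = 3374

MMMCCCLXXIV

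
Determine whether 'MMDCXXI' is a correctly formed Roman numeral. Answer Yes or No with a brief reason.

'MMDCXXI': Check the rules: uses only the symbols I, V, X, L, C, D, M; no symbol is repeated more than three times in a row; V, L and D each appear at most once; no smaller symbol precedes a larger one (values never increase from left to right). Value: M (1000) + M (1000) + D (500) + C (100) + X (10) + X (10) + I (1) = 2621. So it is a valid standard Roman numeral.

Yes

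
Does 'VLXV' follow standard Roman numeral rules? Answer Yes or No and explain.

'VLXV': V should not appear more than once

No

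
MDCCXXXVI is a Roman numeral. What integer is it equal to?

MDCCXXXVI: M=1000, D=500, C=100, C=100, X=10, X=10, X=10, V=5, I=1
1000 + 500 + 100 + 100 + 10 + 10 + 10 + 5 + 1 = 1736

1736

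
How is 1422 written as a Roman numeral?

Convert 1422 to Roman numerals:
  1422 contains 1×1000 (M)
  422 contains 1×400 (CD)
  22 contains 2×10 (XX)
  2 contains 2×1 (II)

MCDXXII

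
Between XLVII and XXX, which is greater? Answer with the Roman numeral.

XLVII = 47
XXX = 30
47 is larger

XLVII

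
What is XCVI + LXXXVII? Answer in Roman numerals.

XCVI = 96
LXXXVII = 87
96 + 87 = 183

CLXXXIII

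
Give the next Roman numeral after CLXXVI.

CLXXVI = 176, so the next integer is 176 + 1 = 177

CLXXVII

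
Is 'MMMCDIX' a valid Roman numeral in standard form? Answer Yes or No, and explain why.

'MMMCDIX': Check the rules: uses only the symbols I, V, X, L, C, D, M; no symbol is repeated more than three times in a row; V, L and D each appear at most once; the only places a smaller symbol precedes a larger one are the allowed subtractive pairs CD, IX, the symbol right after such a pair (if any) is smaller than the pair's first symbol, and otherwise the values never increase from left to right. Value: M (1000) + M (1000) + M (1000) + CD (400) + IX (9) = 3409. So it is a valid standard Roman numeral.

Yes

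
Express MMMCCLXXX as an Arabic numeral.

MMMCCLXXX: M=1000, M=1000, M=1000, C=100, C=100, L=50, X=10, X=10, X=10
1000 + 1000 + 1000 + 100 + 100 + 50 + 10 + 10 + 10 = 3280

3280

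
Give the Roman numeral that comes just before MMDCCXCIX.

MMDCCXCIX = 2799, so the previous integer is 2799 - 1 = 2798

MMDCCXCVIII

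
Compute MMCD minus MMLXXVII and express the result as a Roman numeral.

MMCD = 2400
MMLXXVII = 2077
2400 - 2077 = 323

CCCXXIII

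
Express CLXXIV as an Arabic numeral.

CLXXIV: C=100, L=50, X=10, X=10, IV=4
100 + 50 + 10 + 10 + 4 = 174

174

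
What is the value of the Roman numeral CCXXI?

CCXXI: C=100, C=100, X=10, X=10, I=1
100 + 100 + 10 + 10 + 1 = 221

221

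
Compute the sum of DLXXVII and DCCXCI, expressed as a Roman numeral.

DLXXVII = 577
DCCXCI = 791
577 + 791 = 1368

MCCCLXVIII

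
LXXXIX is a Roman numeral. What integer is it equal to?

LXXXIX: L=50, X=10, X=10, X=10, IX=9
50 + 10 + 10 + 10 + 9 = 89

89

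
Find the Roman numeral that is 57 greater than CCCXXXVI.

CCCXXXVI = 336
336 + 57 = 393

CCCXCIII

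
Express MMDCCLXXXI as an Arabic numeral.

MMDCCLXXXI: M=1000, M=1000, D=500, C=100, C=100, L=50, X=10, X=10, X=10, I=1
1000 + 1000 + 500 + 100 + 100 + 50 + 10 + 10 + 10 + 1 = 2781

2781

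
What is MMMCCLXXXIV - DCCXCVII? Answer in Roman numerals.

MMMCCLXXXIV = 3284
DCCXCVII = 797
3284 - 797 = 2487

MMCDLXXXVII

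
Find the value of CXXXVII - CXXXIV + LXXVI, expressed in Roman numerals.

CXXXVII = 137, CXXXIV = 134, LXXVI = 76
137 - 134 = 3
3 + 76 = 79

LXXIX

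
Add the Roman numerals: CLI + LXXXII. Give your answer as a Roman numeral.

CLI = 151
LXXXII = 82
151 + 82 = 233

CCXXXIII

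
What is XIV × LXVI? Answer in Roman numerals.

XIV = 14
LXVI = 66
14 × 66 = 924

CMXXIV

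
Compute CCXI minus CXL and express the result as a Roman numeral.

CCXI = 211
CXL = 140
211 - 140 = 71

LXXI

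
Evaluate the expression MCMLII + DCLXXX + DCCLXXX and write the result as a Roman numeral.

MCMLII = 1952, DCLXXX = 680, DCCLXXX = 780
1952 + 680 = 2632
2632 + 780 = 3412

MMMCDXII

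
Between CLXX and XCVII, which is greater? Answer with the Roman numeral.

CLXX = 170
XCVII = 97
170 is larger

CLXX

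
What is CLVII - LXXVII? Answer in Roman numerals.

CLVII = 157
LXXVII = 77
157 - 77 = 80

LXXX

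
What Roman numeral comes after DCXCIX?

DCXCIX = 699, so the next integer is 699 + 1 = 700

DCC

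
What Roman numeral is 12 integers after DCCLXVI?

DCCLXVI = 766
766 + 12 = 778

DCCLXXVIII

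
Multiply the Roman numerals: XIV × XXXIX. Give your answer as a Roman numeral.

XIV = 14
XXXIX = 39
14 × 39 = 546

DXLVI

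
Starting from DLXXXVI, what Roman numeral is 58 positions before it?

DLXXXVI = 586
586 - 58 = 528

DXXVIII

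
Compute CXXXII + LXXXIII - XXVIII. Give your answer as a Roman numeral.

CXXXII = 132, LXXXIII = 83, XXVIII = 28
132 + 83 = 215
215 - 28 = 187

CLXXXVII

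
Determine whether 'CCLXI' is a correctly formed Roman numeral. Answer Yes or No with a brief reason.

'CCLXI': Check the rules: uses only the symbols I, V, X, L, C, D, M; no symbol is repeated more than three times in a row; V, L and D each appear at most once; no smaller symbol precedes a larger one (values never increase from left to right). Value: C (100) + C (100) + L (50) + X (10) + I (1) = 261. So it is a valid standard Roman numeral.

Yes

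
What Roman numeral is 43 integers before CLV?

CLV = 155
155 - 43 = 112

CXII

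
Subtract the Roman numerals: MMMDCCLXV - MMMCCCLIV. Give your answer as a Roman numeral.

MMMDCCLXV = 3765
MMMCCCLIV = 3354
3765 - 3354 = 411

CDXI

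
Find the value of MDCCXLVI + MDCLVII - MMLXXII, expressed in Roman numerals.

MDCCXLVI = 1746, MDCLVII = 1657, MMLXXII = 2072
1746 + 1657 = 3403
3403 - 2072 = 1331

MCCCXXXI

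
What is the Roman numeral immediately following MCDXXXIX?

MCDXXXIX = 1439; next is 1440

MCDXL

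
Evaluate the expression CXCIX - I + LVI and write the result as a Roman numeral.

CXCIX = 199, I = 1, LVI = 56
199 - 1 = 198
198 + 56 = 254

CCLIV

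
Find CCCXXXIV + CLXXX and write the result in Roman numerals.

CCCXXXIV = 334
CLXXX = 180
334 + 180 = 514

DXIV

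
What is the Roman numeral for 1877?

Convert 1877 to Roman numerals:
  1877 contains 1×1000 (M)
  877 contains 1×500 (D)
  377 contains 3×100 (CCC)
  77 contains 1×50 (L)
  27 contains 2×10 (XX)
  7 contains 1×5 (V)
  2 contains 2×1 (II)

MDCCCLXXVII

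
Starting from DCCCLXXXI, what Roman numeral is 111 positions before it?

DCCCLXXXI = 881
881 - 111 = 770

DCCLXX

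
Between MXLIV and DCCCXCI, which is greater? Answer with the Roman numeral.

MXLIV = 1044
DCCCXCI = 891
1044 is larger

MXLIV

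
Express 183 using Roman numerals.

Convert 183 to Roman numerals:
  183 contains 1×100 (C)
  83 contains 1×50 (L)
  33 contains 3×10 (XXX)
  3 contains 3×1 (III)

CLXXXIII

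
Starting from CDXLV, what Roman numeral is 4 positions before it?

CDXLV = 445
445 - 4 = 441

CDXLI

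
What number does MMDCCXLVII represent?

MMDCCXLVII: M=1000, M=1000, D=500, C=100, C=100, XL=40, V=5, I=1, I=1
1000 + 1000 + 500 + 100 + 100 + 40 + 5 + 1 + 1 = 2747

2747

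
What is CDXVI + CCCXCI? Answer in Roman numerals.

CDXVI = 416
CCCXCI = 391
416 + 391 = 807

DCCCVII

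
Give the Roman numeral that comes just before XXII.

XXII = 22, so the previous integer is 22 - 1 = 21

XXI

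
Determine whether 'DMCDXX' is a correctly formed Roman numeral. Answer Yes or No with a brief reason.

'DMCDXX': D should not appear more than once

No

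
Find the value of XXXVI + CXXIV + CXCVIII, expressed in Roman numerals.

XXXVI = 36, CXXIV = 124, CXCVIII = 198
36 + 124 = 160
160 + 198 = 358

CCCLVIII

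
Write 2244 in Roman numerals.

Convert 2244 to Roman numerals:
  2244 contains 2×1000 (MM)
  244 contains 2×100 (CC)
  44 contains 1×40 (XL)
  4 contains 1×4 (IV)

MMCCXLIV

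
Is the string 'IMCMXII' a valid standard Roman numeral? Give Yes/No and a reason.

'IMCMXII': Invalid subtractive combination: IM

No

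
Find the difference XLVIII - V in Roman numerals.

XLVIII = 48
V = 5
48 - 5 = 43

XLIII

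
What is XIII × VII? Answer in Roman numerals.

XIII = 13
VII = 7
13 × 7 = 91

XCI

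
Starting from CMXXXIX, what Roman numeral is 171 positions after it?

CMXXXIX = 939
939 + 171 = 1110

MCX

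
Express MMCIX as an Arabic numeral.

MMCIX: M=1000, M=1000, C=100, IX=9
1000 + 1000 + 100 + 9 = 2109

2109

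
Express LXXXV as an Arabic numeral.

LXXXV: L=50, X=10, X=10, X=10, V=5
50 + 10 + 10 + 10 + 5 = 85

85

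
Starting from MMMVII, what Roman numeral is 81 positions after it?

MMMVII = 3007
3007 + 81 = 3088

MMMLXXXVIII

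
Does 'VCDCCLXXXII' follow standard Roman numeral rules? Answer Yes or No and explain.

'VCDCCLXXXII': Invalid subtractive combination: VC

No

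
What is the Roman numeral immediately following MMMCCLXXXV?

MMMCCLXXXV = 3285, so the next integer is 3285 + 1 = 3286

MMMCCLXXXVI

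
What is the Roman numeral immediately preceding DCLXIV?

DCLXIV = 664, so the previous integer is 664 - 1 = 663

DCLXIII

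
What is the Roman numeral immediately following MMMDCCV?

MMMDCCV = 3705, so the next integer is 3705 + 1 = 3706

MMMDCCVI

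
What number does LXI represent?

LXI: L=50, X=10, I=1
50 + 10 + 1 = 61

61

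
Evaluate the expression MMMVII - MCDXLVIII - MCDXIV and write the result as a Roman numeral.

MMMVII = 3007, MCDXLVIII = 1448, MCDXIV = 1414
3007 - 1448 = 1559
1559 - 1414 = 145

CXLV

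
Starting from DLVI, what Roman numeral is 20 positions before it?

DLVI = 556
556 - 20 = 536

DXXXVI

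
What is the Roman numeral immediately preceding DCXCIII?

DCXCIII = 693, so the previous integer is 693 - 1 = 692

DCXCII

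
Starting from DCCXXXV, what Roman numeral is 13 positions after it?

DCCXXXV = 735
735 + 13 = 748

DCCXLVIII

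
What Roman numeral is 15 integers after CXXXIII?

CXXXIII = 133
133 + 15 = 148

CXLVIII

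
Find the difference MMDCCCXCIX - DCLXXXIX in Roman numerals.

MMDCCCXCIX = 2899
DCLXXXIX = 689
2899 - 689 = 2210

MMCCX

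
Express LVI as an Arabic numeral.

LVI: L=50, V=5, I=1
50 + 5 + 1 = 56

56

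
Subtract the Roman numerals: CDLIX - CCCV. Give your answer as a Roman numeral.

CDLIX = 459
CCCV = 305
459 - 305 = 154

CLIV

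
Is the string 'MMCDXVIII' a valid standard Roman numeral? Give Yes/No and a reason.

'MMCDXVIII': Check the rules: uses only the symbols I, V, X, L, C, D, M; no symbol is repeated more than three times in a row; V, L and D each appear at most once; the only place a smaller symbol precedes a larger one is the allowed subtractive pair CD, the symbol right after such a pair (if any) is smaller than the pair's first symbol, and otherwise the values never increase from left to right. Value: M (1000) + M (1000) + CD (400) + X (10) + V (5) + I (1) + I (1) + I (1) = 2418. So it is a valid standard Roman numeral.

Yes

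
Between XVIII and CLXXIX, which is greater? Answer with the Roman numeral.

XVIII = 18
CLXXIX = 179
179 is larger

CLXXIX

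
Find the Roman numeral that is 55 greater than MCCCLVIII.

MCCCLVIII = 1358
1358 + 55 = 1413

MCDXIII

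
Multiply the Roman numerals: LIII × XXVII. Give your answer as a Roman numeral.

LIII = 53
XXVII = 27
53 × 27 = 1431

MCDXXXI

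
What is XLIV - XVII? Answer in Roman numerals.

XLIV = 44
XVII = 17
44 - 17 = 27

XXVII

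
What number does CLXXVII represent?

CLXXVII: C=100, L=50, X=10, X=10, V=5, I=1, I=1
100 + 50 + 10 + 10 + 5 + 1 + 1 = 177

177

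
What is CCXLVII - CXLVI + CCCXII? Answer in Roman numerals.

CCXLVII = 247, CXLVI = 146, CCCXII = 312
247 - 146 = 101
101 + 312 = 413

CDXIII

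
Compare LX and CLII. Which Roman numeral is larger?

LX = 60
CLII = 152
152 is larger

CLII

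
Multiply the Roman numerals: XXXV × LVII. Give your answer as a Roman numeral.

XXXV = 35
LVII = 57
35 × 57 = 1995

MCMXCV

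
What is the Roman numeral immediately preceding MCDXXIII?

MCDXXIII = 1423; previous is 1422

MCDXXII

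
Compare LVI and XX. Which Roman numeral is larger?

LVI = 56
XX = 20
56 is larger

LVI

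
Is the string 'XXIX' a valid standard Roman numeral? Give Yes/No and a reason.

'XXIX': Check the rules: uses only the symbols I, V, X, L, C, D, M; no symbol is repeated more than three times in a row; V, L and D each appear at most once; the only place a smaller symbol precedes a larger one is the allowed subtractive pair IX, the symbol right after such a pair (if any) is smaller than the pair's first symbol, and otherwise the values never increase from left to right. Value: X (10) + X (10) + IX (9) = 29. So it is a valid standard Roman numeral.

Yes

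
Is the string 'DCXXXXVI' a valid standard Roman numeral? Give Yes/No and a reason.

'DCXXXXVI': More than 3 consecutive X's

No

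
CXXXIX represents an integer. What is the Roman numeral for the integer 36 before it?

CXXXIX = 139
139 - 36 = 103

CIII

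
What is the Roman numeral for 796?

Convert 796 to Roman numerals:
  796 contains 1×500 (D)
  296 contains 2×100 (CC)
  96 contains 1×90 (XC)
  6 contains 1×5 (V)
  1 contains 1×1 (I)

DCCXCVI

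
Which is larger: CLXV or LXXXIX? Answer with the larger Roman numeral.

CLXV = 165
LXXXIX = 89
165 is larger

CLXV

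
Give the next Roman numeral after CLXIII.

CLXIII = 163, so the next integer is 163 + 1 = 164

CLXIV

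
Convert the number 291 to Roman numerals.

Convert 291 to Roman numerals:
  291 contains 2×100 (CC)
  91 contains 1×90 (XC)
  1 contains 1×1 (I)

CCXCI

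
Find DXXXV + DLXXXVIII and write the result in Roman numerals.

DXXXV = 535
DLXXXVIII = 588
535 + 588 = 1123

MCXXIII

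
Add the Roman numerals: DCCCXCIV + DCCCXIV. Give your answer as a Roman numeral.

DCCCXCIV = 894
DCCCXIV = 814
894 + 814 = 1708

MDCCVIII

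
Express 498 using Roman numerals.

Convert 498 to Roman numerals:
  498 contains 1×400 (CD)
  98 contains 1×90 (XC)
  8 contains 1×5 (V)
  3 contains 3×1 (III)

CDXCVIII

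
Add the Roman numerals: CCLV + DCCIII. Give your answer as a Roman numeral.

CCLV = 255
DCCIII = 703
255 + 703 = 958

CMLVIII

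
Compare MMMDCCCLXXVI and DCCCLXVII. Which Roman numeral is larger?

MMMDCCCLXXVI = 3876
DCCCLXVII = 867
3876 is larger

MMMDCCCLXXVI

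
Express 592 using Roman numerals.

Convert 592 to Roman numerals:
  592 contains 1×500 (D)
  92 contains 1×90 (XC)
  2 contains 2×1 (II)

DXCII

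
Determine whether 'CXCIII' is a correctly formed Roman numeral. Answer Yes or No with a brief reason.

'CXCIII': Check the rules: uses only the symbols I, V, X, L, C, D, M; no symbol is repeated more than three times in a row; V, L and D each appear at most once; the only place a smaller symbol precedes a larger one is the allowed subtractive pair XC, the symbol right after such a pair (if any) is smaller than the pair's first symbol, and otherwise the values never increase from left to right. Value: C (100) + XC (90) + I (1) + I (1) + I (1) = 193. So it is a valid standard Roman numeral.

Yes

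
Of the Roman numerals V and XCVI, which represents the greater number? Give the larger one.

V = 5
XCVI = 96
96 is larger

XCVI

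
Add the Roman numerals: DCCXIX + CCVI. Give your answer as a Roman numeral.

DCCXIX = 719
CCVI = 206
719 + 206 = 925

CMXXV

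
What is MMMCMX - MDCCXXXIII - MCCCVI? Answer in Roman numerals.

MMMCMX = 3910, MDCCXXXIII = 1733, MCCCVI = 1306
3910 - 1733 = 2177
2177 - 1306 = 871

DCCCLXXI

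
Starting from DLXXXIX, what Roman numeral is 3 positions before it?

DLXXXIX = 589
589 - 3 = 586

DLXXXVI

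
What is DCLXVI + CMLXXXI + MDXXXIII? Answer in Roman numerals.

DCLXVI = 666, CMLXXXI = 981, MDXXXIII = 1533
666 + 981 = 1647
1647 + 1533 = 3180

MMMCLXXX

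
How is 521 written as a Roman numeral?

Convert 521 to Roman numerals:
  521 contains 1×500 (D)
  21 contains 2×10 (XX)
  1 contains 1×1 (I)

DXXI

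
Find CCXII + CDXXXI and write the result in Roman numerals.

CCXII = 212
CDXXXI = 431
212 + 431 = 643

DCXLIII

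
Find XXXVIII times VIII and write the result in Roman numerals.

XXXVIII = 38
VIII = 8
38 × 8 = 304

CCCIV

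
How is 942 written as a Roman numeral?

Convert 942 to Roman numerals:
  942 contains 1×900 (CM)
  42 contains 1×40 (XL)
  2 contains 2×1 (II)

CMXLII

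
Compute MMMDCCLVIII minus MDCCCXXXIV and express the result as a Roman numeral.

MMMDCCLVIII = 3758
MDCCCXXXIV = 1834
3758 - 1834 = 1924

MCMXXIV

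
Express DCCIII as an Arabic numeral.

DCCIII: D=500, C=100, C=100, I=1, I=1, I=1
500 + 100 + 100 + 1 + 1 + 1 = 703

703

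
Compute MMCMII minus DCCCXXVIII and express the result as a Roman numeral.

MMCMII = 2902
DCCCXXVIII = 828
2902 - 828 = 2074

MMLXXIV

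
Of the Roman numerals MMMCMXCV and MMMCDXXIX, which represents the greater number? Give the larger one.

MMMCMXCV = 3995
MMMCDXXIX = 3429
3995 is larger

MMMCMXCV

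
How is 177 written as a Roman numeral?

Convert 177 to Roman numerals:
  177 contains 1×100 (C)
  77 contains 1×50 (L)
  27 contains 2×10 (XX)
  7 contains 1×5 (V)
  2 contains 2×1 (II)

CLXXVII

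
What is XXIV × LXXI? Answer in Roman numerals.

XXIV = 24
LXXI = 71
24 × 71 = 1704

MDCCIV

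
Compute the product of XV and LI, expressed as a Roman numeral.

XV = 15
LI = 51
15 × 51 = 765

DCCLXV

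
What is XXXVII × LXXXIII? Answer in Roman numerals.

XXXVII = 37
LXXXIII = 83
37 × 83 = 3071

MMMLXXI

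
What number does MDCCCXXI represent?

MDCCCXXI: M=1000, D=500, C=100, C=100, C=100, X=10, X=10, I=1
1000 + 500 + 100 + 100 + 100 + 10 + 10 + 1 = 1821

1821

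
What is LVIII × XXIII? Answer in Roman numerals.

LVIII = 58
XXIII = 23
58 × 23 = 1334

MCCCXXXIV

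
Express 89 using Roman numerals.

Convert 89 to Roman numerals:
  89 contains 1×50 (L)
  39 contains 3×10 (XXX)
  9 contains 1×9 (IX)

LXXXIX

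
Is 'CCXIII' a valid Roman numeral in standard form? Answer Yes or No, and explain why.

'CCXIII': Check the rules: uses only the symbols I, V, X, L, C, D, M; no symbol is repeated more than three times in a row; V, L and D each appear at most once; no smaller symbol precedes a larger one (values never increase from left to right). Value: C (100) + C (100) + X (10) + I (1) + I (1) + I (1) = 213. So it is a valid standard Roman numeral.

Yes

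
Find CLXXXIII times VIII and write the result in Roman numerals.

CLXXXIII = 183
VIII = 8
183 × 8 = 1464

MCDLXIV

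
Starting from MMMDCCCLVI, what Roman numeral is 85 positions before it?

MMMDCCCLVI = 3856
3856 - 85 = 3771

MMMDCCLXXI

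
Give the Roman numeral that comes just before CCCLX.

CCCLX = 360; previous is 359

CCCLIX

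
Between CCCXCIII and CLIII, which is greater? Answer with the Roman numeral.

CCCXCIII = 393
CLIII = 153
393 is larger

CCCXCIII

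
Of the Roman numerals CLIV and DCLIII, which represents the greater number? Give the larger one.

CLIV = 154
DCLIII = 653
653 is larger

DCLIII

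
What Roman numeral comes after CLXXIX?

CLXXIX = 179; next is 180

CLXXX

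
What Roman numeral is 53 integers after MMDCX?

MMDCX = 2610
2610 + 53 = 2663

MMDCLXIII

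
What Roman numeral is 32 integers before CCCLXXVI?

CCCLXXVI = 376
376 - 32 = 344

CCCXLIV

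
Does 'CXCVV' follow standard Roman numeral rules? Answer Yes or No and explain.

'CXCVV': V should not appear more than once

No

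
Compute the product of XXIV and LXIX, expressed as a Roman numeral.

XXIV = 24
LXIX = 69
24 × 69 = 1656

MDCLVI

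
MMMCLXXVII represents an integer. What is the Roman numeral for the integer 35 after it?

MMMCLXXVII = 3177
3177 + 35 = 3212

MMMCCXII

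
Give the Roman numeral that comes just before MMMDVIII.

MMMDVIII = 3508; previous is 3507

MMMDVII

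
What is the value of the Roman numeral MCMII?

MCMII: M=1000, CM=900, I=1, I=1
1000 + 900 + 1 + 1 = 1902

1902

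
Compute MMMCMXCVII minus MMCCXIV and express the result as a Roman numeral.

MMMCMXCVII = 3997
MMCCXIV = 2214
3997 - 2214 = 1783

MDCCLXXXIII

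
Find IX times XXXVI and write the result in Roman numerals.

IX = 9
XXXVI = 36
9 × 36 = 324

CCCXXIV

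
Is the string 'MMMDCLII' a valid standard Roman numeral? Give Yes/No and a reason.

'MMMDCLII': Check the rules: uses only the symbols I, V, X, L, C, D, M; no symbol is repeated more than three times in a row; V, L and D each appear at most once; no smaller symbol precedes a larger one (values never increase from left to right). Value: M (1000) + M (1000) + M (1000) + D (500) + C (100) + L (50) + I (1) + I (1) = 3652. So it is a valid standard Roman numeral.

Yes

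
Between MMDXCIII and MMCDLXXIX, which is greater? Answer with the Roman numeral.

MMDXCIII = 2593
MMCDLXXIX = 2479
2593 is larger

MMDXCIII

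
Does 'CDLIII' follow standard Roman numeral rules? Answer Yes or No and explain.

'CDLIII': Check the rules: uses only the symbols I, V, X, L, C, D, M; no symbol is repeated more than three times in a row; V, L and D each appear at most once; the only place a smaller symbol precedes a larger one is the allowed subtractive pair CD, the symbol right after such a pair (if any) is smaller than the pair's first symbol, and otherwise the values never increase from left to right. Value: CD (400) + L (50) + I (1) + I (1) + I (1) = 453. So it is a valid standard Roman numeral.

Yes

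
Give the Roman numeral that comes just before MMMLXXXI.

MMMLXXXI = 3081, so the previous integer is 3081 - 1 = 3080

MMMLXXX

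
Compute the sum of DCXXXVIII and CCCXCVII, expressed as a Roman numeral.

DCXXXVIII = 638
CCCXCVII = 397
638 + 397 = 1035

MXXXV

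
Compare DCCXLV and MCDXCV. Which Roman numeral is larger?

DCCXLV = 745
MCDXCV = 1495
1495 is larger

MCDXCV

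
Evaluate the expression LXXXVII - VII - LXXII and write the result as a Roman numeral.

LXXXVII = 87, VII = 7, LXXII = 72
87 - 7 = 80
80 - 72 = 8

VIII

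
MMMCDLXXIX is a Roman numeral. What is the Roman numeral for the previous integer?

MMMCDLXXIX = 3479, so the previous integer is 3479 - 1 = 3478

MMMCDLXXVIII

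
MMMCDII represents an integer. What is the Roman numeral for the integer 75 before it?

MMMCDII = 3402
3402 - 75 = 3327

MMMCCCXXVII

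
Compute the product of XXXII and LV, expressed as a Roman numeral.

XXXII = 32
LV = 55
32 × 55 = 1760

MDCCLX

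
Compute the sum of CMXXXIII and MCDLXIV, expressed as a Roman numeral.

CMXXXIII = 933
MCDLXIV = 1464
933 + 1464 = 2397

MMCCCXCVII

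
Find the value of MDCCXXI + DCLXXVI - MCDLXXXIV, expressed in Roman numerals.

MDCCXXI = 1721, DCLXXVI = 676, MCDLXXXIV = 1484
1721 + 676 = 2397
2397 - 1484 = 913

CMXIII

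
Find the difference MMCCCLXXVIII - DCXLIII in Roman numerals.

MMCCCLXXVIII = 2378
DCXLIII = 643
2378 - 643 = 1735

MDCCXXXV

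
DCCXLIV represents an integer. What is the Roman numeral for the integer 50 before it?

DCCXLIV = 744
744 - 50 = 694

DCXCIV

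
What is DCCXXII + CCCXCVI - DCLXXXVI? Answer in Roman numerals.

DCCXXII = 722, CCCXCVI = 396, DCLXXXVI = 686
722 + 396 = 1118
1118 - 686 = 432

CDXXXII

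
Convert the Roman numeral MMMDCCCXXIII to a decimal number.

MMMDCCCXXIII: M=1000, M=1000, M=1000, D=500, C=100, C=100, C=100, X=10, X=10, I=1, I=1, I=1
1000 + 1000 + 1000 + 500 + 100 + 100 + 100 + 10 + 10 + 1 + 1 + 1 = 3823

3823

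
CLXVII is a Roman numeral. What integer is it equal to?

CLXVII: C=100, L=50, X=10, V=5, I=1, I=1
100 + 50 + 10 + 5 + 1 + 1 = 167

167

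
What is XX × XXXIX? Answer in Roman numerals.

XX = 20
XXXIX = 39
20 × 39 = 780

DCCLXXX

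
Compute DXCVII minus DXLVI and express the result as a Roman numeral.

DXCVII = 597
DXLVI = 546
597 - 546 = 51

LI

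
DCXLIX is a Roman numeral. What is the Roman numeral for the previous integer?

DCXLIX = 649; previous is 648

DCXLVIII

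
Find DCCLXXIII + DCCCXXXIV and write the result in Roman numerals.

DCCLXXIII = 773
DCCCXXXIV = 834
773 + 834 = 1607

MDCVII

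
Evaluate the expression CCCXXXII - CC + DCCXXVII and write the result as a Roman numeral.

CCCXXXII = 332, CC = 200, DCCXXVII = 727
332 - 200 = 132
132 + 727 = 859

DCCCLIX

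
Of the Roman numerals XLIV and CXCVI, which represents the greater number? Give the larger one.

XLIV = 44
CXCVI = 196
196 is larger

CXCVI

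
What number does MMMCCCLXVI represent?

MMMCCCLXVI: M=1000, M=1000, M=1000, C=100, C=100, C=100, L=50, X=10, V=5, I=1
1000 + 1000 + 1000 + 100 + 100 + 100 + 50 + 10 + 5 + 1 = 3366

3366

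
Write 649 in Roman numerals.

Convert 649 to Roman numerals:
  649 contains 1×500 (D)
  149 contains 1×100 (C)
  49 contains 1×40 (XL)
  9 contains 1×9 (IX)

DCXLIX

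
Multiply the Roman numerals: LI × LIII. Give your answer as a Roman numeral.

LI = 51
LIII = 53
51 × 53 = 2703

MMDCCIII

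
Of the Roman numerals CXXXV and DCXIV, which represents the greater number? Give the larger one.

CXXXV = 135
DCXIV = 614
614 is larger

DCXIV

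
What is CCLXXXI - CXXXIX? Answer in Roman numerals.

CCLXXXI = 281
CXXXIX = 139
281 - 139 = 142

CXLII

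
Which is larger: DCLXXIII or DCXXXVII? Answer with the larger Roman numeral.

DCLXXIII = 673
DCXXXVII = 637
673 is larger

DCLXXIII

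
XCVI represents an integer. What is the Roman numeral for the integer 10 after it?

XCVI = 96
96 + 10 = 106

CVI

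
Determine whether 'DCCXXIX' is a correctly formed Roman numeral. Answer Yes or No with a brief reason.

'DCCXXIX': Check the rules: uses only the symbols I, V, X, L, C, D, M; no symbol is repeated more than three times in a row; V, L and D each appear at most once; the only place a smaller symbol precedes a larger one is the allowed subtractive pair IX, the symbol right after such a pair (if any) is smaller than the pair's first symbol, and otherwise the values never increase from left to right. Value: D (500) + C (100) + C (100) + X (10) + X (10) + IX (9) = 729. So it is a valid standard Roman numeral.

Yes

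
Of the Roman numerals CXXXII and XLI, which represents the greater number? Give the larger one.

CXXXII = 132
XLI = 41
132 is larger

CXXXII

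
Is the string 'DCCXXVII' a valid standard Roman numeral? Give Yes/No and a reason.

'DCCXXVII': Check the rules: uses only the symbols I, V, X, L, C, D, M; no symbol is repeated more than three times in a row; V, L and D each appear at most once; no smaller symbol precedes a larger one (values never increase from left to right). Value: D (500) + C (100) + C (100) + X (10) + X (10) + V (5) + I (1) + I (1) = 727. So it is a valid standard Roman numeral.

Yes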